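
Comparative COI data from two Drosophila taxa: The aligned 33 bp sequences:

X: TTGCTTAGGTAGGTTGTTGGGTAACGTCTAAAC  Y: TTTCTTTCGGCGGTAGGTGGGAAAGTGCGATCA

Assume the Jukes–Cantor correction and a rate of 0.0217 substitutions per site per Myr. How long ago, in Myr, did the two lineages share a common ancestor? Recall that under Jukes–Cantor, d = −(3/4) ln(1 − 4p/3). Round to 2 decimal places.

The sequences differ at 15 of 33 sites, so p = 15/33 ≈ 0.454545.
d = −(3/4) ln(1 − 4p/3) = −0.75 ln(1 − 0.60606) = −0.75 ln(0.39394)
  = −0.75 × (-0.931557) = 0.698668 substitutions/site.
Under a molecular clock d = 2μt, so t = d/(2μ) = 0.698668 / (2 × 0.0217) = 16.10 Myr.

16.10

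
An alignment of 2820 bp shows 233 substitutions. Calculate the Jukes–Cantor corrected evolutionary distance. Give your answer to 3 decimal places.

0.088

p = 233/2820 ≈ 0.082624.
d = −(3/4) ln(1 − 4p/3) = −0.75 ln(1 − 0.110165) = −0.75 ln(0.889835)
  = −0.75 × (-0.116719) = 0.087539 substitutions/site.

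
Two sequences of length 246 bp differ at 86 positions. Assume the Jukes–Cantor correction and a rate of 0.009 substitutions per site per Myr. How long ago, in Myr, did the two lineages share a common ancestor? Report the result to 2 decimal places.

26.15

p = 86/246 ≈ 0.349593.
d = −(3/4) ln(1 − 4p/3) = −0.75 ln(1 − 0.466124) = −0.75 ln(0.533876)
  = −0.75 × (-0.627592) = 0.470694 substitutions/site.
Under a molecular clock d = 2μt, so t = d/(2μ) = 0.470694 / (2 × 0.009) = 26.15 Myr.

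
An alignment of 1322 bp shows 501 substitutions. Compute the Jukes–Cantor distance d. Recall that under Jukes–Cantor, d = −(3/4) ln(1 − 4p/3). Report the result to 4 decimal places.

p = 501/1322 ≈ 0.378971.
d = −(3/4) ln(1 − 4p/3) = −0.75 ln(1 − 0.505295) = −0.75 ln(0.494705)
  = −0.75 × (-0.703794) = 0.527846 substitutions/site.

0.5278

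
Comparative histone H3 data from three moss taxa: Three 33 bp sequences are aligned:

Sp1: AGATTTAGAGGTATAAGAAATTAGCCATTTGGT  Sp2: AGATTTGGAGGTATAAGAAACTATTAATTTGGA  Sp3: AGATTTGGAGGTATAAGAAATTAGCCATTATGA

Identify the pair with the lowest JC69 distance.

Sp1 and Sp3

Sp1–Sp2: 6/33 differ, p = 0.182, d = 0.208.
Sp1–Sp3: 4/33 differ, p = 0.121, d = 0.132.
Sp2–Sp3: 6/33 differ, p = 0.182, d = 0.208.
The smallest distance is between Sp1 and Sp3.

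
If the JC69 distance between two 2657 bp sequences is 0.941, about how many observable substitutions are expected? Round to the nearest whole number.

1424

Invert JC69: p = (3/4)(1 − e^(−4d/3)) = 0.75 × (1 − e^(-1.254667)) = 0.75 × (1 − 0.285171) = 0.536122.
Expected differing sites = pL ≈ 0.536122 × 2657 = 1424.476154 ≈ 1424.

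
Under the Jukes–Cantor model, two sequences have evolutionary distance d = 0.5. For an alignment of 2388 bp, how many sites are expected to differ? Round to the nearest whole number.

871

Invert JC69: p = (3/4)(1 − e^(−4d/3)) = 0.75 × (1 − e^(-0.666667)) = 0.75 × (1 − 0.513417) = 0.364937.
Expected differing sites = pL ≈ 0.364937 × 2388 = 871.469556 ≈ 871.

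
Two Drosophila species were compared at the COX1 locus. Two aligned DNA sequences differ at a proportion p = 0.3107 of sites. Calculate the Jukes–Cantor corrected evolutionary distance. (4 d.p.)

d = −(3/4) ln(1 − 4p/3) = −0.75 ln(1 − 0.414267) = −0.75 ln(0.585733)
  = −0.75 × (-0.534891) = 0.401168 substitutions/site.

0.4012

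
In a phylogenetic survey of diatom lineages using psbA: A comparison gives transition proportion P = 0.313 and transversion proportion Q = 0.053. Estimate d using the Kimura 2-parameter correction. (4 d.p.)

Under the Kimura two-parameter model, d = −½ ln(1 − 2P − Q) − ¼ ln(1 − 2Q).
1 − 2P − Q = 0.321, giving −½ ln(0.321) = 0.568157.
1 − 2Q = 0.894, giving −¼ ln(0.894) = 0.028012.
d = 0.568157 + 0.028012 = 0.596169.

0.5962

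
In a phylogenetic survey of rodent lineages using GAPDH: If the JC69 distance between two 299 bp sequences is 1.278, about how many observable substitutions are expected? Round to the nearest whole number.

Invert JC69: p = (3/4)(1 − e^(−4d/3)) = 0.75 × (1 − e^(-1.704)) = 0.75 × (1 − 0.181954) = 0.613535.
Expected differing sites = pL ≈ 0.613535 × 299 = 183.446965 ≈ 183.

183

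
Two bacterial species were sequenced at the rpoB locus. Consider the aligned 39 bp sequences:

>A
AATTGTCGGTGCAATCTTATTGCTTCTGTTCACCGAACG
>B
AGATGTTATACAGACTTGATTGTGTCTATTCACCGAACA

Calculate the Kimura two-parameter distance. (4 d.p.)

0.6234

Of 39 sites, 9 differences are transitions and 7 are transversions, so P = 9/39 ≈ 0.230769 and Q = 7/39 ≈ 0.179487.
Under the Kimura two-parameter model, d = −½ ln(1 − 2P − Q) − ¼ ln(1 − 2Q).
1 − 2P − Q = 0.358975, giving −½ ln(0.358975) = 0.512251.
1 − 2Q = 0.641026, giving −¼ ln(0.641026) = 0.111171.
d = 0.512251 + 0.111171 = 0.623422.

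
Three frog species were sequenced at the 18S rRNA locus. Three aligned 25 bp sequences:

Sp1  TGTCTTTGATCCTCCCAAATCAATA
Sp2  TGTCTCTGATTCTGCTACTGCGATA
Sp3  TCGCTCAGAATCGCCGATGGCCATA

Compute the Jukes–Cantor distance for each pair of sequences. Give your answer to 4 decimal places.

d(Sp1,Sp2) = 0.4172, d(Sp1,Sp3) = 0.7662, d(Sp2,Sp3) = 0.5716

Sp1–Sp2: 8/25 sites differ → p = 0.32, d = −0.75 ln(1 − 0.426667) = 0.417216 ≈ 0.4172.
Sp1–Sp3: 12/25 sites differ → p = 0.48, d = −0.75 ln(1 − 0.64) = 0.766238 ≈ 0.7662.
Sp2–Sp3: 10/25 sites differ → p = 0.4, d = −0.75 ln(1 − 0.533333) = 0.571605 ≈ 0.5716.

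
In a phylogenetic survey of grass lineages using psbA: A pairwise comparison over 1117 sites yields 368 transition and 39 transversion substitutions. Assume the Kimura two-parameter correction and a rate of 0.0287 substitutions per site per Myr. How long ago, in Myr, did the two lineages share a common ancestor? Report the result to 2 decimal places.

10.63

P = 368/1117 ≈ 0.329454 and Q = 39/1117 ≈ 0.034915.
Under the Kimura two-parameter model, d = −½ ln(1 − 2P − Q) − ¼ ln(1 − 2Q).
1 − 2P − Q = 0.306177, giving −½ ln(0.306177) = 0.591796.
1 − 2Q = 0.93017, giving −¼ ln(0.93017) = 0.018097.
d = 0.591796 + 0.018097 = 0.609893.
Under a molecular clock d = 2μt, so t = d/(2μ) = 0.609893 / (2 × 0.0287) = 10.63 Myr.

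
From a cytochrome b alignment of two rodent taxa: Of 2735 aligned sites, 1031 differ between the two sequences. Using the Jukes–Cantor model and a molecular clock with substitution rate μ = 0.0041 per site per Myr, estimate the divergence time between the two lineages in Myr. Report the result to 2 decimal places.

p = 1031/2735 ≈ 0.376965.
d = −(3/4) ln(1 − 4p/3) = −0.75 ln(1 − 0.50262) = −0.75 ln(0.49738)
  = −0.75 × (-0.698401) = 0.523801 substitutions/site.
Under a molecular clock d = 2μt, so t = d/(2μ) = 0.523801 / (2 × 0.0041) = 63.88 Myr.

63.88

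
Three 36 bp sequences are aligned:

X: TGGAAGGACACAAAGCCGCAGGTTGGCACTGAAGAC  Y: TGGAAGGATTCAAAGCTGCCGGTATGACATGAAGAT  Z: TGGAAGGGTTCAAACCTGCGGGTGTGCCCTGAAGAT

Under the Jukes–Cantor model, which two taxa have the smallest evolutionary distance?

X–Y: 10/36 differ, p = 0.278, d = 0.347.
X–Z: 10/36 differ, p = 0.278, d = 0.347.
Y–Z: 6/36 differ, p = 0.167, d = 0.188.
The smallest distance is between Y and Z.

Y and Z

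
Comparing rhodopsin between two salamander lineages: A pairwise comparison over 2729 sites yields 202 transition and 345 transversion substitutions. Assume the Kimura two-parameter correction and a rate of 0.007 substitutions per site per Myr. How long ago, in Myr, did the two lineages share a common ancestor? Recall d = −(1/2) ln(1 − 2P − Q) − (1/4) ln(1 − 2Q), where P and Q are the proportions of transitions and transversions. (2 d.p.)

16.66

P = 202/2729 ≈ 0.07402 and Q = 345/2729 ≈ 0.12642.
Under the Kimura two-parameter model, d = −½ ln(1 − 2P − Q) − ¼ ln(1 − 2Q).
1 − 2P − Q = 0.72554, giving −½ ln(0.72554) = 0.160420.
1 − 2Q = 0.74716, giving −¼ ln(0.74716) = 0.072869.
d = 0.160420 + 0.072869 = 0.233289.
Under a molecular clock d = 2μt, so t = d/(2μ) = 0.233289 / (2 × 0.007) = 16.66 Myr.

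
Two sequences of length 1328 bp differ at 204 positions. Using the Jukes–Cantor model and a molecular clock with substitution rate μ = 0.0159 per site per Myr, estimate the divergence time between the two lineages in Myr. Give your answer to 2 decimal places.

p = 204/1328 ≈ 0.153614.
d = −(3/4) ln(1 − 4p/3) = −0.75 ln(1 − 0.204819) = −0.75 ln(0.795181)
  = −0.75 × (-0.229186) = 0.171890 substitutions/site.
Under a molecular clock d = 2μt, so t = d/(2μ) = 0.171890 / (2 × 0.0159) = 5.41 Myr.

5.41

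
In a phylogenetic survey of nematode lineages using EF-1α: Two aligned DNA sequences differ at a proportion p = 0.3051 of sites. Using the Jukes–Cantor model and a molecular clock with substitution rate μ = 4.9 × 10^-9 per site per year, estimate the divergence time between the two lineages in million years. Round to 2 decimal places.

d = −(3/4) ln(1 − 4p/3) = −0.75 ln(1 − 0.4068) = −0.75 ln(0.5932)
  = −0.75 × (-0.522224) = 0.391668 substitutions/site.
Under a molecular clock d = 2μt, so t = d/(2μ) = 0.391668 / (2 × 4.9 × 10^-9) = 39.97 million years.

39.97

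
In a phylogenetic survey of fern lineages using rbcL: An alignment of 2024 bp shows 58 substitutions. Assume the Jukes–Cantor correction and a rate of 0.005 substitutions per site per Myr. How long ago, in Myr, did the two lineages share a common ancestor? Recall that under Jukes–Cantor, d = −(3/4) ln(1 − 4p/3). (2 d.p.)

2.92

p = 58/2024 ≈ 0.028656.
d = −(3/4) ln(1 − 4p/3) = −0.75 ln(1 − 0.038208) = −0.75 ln(0.961792)
  = −0.75 × (-0.038957) = 0.029218 substitutions/site.
Under a molecular clock d = 2μt, so t = d/(2μ) = 0.029218 / (2 × 0.005) = 2.92 Myr.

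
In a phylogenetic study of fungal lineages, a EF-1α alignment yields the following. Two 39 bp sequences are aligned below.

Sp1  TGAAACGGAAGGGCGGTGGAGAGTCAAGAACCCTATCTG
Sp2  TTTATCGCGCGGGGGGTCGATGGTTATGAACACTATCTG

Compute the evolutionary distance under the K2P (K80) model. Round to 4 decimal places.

Of 39 sites, 3 differences are transitions and 10 are transversions, so P = 3/39 ≈ 0.076923 and Q = 10/39 ≈ 0.25641.
Under the Kimura two-parameter model, d = −½ ln(1 − 2P − Q) − ¼ ln(1 − 2Q).
1 − 2P − Q = 0.589744, giving −½ ln(0.589744) = 0.264033.
1 − 2Q = 0.48718, giving −¼ ln(0.48718) = 0.179780.
d = 0.264033 + 0.179780 = 0.443813.

0.4438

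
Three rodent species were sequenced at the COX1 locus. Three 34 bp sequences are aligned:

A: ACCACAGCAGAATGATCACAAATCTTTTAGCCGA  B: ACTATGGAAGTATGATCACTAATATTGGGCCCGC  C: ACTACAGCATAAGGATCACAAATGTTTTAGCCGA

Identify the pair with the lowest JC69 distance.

A and C

A–B: 12/34 differ, p = 0.353, d = 0.477.
A–C: 4/34 differ, p = 0.118, d = 0.128.
B–C: 13/34 differ, p = 0.382, d = 0.535.
The smallest distance is between A and C.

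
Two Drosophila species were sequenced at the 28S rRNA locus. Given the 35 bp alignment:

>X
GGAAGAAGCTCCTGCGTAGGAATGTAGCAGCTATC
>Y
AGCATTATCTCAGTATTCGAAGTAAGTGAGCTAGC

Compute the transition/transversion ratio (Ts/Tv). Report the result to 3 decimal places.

Transitions are A↔G and C↔T; transversions are all other mismatches.
Transitions: 5. Transversions: 14.
R = 5/14 = 0.357142… ≈ 0.357 (to 3 d.p.).

0.357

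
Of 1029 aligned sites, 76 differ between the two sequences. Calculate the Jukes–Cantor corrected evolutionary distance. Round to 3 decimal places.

p = 76/1029 ≈ 0.073858.
d = −(3/4) ln(1 − 4p/3) = −0.75 ln(1 − 0.098477) = −0.75 ln(0.901523)
  = −0.75 × (-0.103670) = 0.077753 substitutions/site.

0.078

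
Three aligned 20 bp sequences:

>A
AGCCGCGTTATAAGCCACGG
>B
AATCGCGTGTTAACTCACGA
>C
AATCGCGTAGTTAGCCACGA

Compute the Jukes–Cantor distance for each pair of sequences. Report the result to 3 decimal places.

A–B: 7/20 sites differ → p = 0.35, d = −0.75 ln(1 − 0.466667) = 0.471457 ≈ 0.471.
A–C: 6/20 sites differ → p = 0.3, d = −0.75 ln(1 − 0.4) = 0.383119 ≈ 0.383.
B–C: 5/20 sites differ → p = 0.25, d = −0.75 ln(1 − 0.333333) = 0.304098 ≈ 0.304.

d(A,B) = 0.471, d(A,C) = 0.383, d(B,C) = 0.304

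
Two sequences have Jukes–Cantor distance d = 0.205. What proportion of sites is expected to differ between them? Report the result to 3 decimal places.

p = (3/4)(1 − e^(−4d/3)) = 0.75 × (1 − e^(-0.273333)) = 0.75 × (1 − 0.760839) = 0.179371.

0.179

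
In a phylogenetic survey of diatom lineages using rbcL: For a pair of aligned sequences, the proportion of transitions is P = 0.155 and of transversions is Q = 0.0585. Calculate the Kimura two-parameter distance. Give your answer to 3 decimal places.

Under the Kimura two-parameter model, d = −½ ln(1 − 2P − Q) − ¼ ln(1 − 2Q).
1 − 2P − Q = 0.6315, giving −½ ln(0.6315) = 0.229829.
1 − 2Q = 0.883, giving −¼ ln(0.883) = 0.031108.
d = 0.229829 + 0.031108 = 0.260937.

0.261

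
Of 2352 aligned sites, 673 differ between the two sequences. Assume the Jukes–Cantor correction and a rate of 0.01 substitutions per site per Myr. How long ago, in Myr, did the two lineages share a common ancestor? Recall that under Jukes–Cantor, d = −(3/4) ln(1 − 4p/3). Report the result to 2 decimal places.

p = 673/2352 ≈ 0.286139.
d = −(3/4) ln(1 − 4p/3) = −0.75 ln(1 − 0.381519) = −0.75 ln(0.618481)
  = −0.75 × (-0.480489) = 0.360367 substitutions/site.
Under a molecular clock d = 2μt, so t = d/(2μ) = 0.360367 / (2 × 0.01) = 18.02 Myr.

18.02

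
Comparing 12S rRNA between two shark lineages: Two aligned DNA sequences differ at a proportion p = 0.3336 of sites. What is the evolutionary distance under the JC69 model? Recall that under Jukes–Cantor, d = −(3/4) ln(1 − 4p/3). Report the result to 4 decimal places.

d = −(3/4) ln(1 − 4p/3) = −0.75 ln(1 − 0.4448) = −0.75 ln(0.5552)
  = −0.75 × (-0.588427) = 0.441320 substitutions/site.

0.4413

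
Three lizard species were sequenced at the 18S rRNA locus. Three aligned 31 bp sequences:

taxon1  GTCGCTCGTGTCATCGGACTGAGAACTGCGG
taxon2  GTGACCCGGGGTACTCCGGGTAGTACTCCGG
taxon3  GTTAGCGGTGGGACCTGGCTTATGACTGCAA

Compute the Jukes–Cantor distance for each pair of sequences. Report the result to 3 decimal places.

d(taxon1,taxon2) = 0.874, d(taxon1,taxon3) = 0.777, d(taxon2,taxon3) = 0.777

taxon1–taxon2: 16/31 sites differ → p ≈ 0.516129, d = −0.75 ln(1 − 0.688172) = 0.873978 ≈ 0.874.
taxon1–taxon3: 15/31 sites differ → p ≈ 0.483871, d = −0.75 ln(1 − 0.645161) = 0.777068 ≈ 0.777.
taxon2–taxon3: 15/31 sites differ → p ≈ 0.483871, d = −0.75 ln(1 − 0.645161) = 0.777068 ≈ 0.777.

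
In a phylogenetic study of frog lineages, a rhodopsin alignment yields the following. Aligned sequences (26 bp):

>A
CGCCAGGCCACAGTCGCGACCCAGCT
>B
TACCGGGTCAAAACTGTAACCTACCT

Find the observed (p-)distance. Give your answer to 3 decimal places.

0.462

The sequences differ at 12 of 26 positions.
p = 12/26 = 0.461538… ≈ 0.462 (to 3 d.p.).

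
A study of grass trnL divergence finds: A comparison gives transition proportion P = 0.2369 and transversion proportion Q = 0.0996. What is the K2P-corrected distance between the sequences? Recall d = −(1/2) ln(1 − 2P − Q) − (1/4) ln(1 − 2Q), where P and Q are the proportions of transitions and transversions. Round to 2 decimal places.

0.48

Under the Kimura two-parameter model, d = −½ ln(1 − 2P − Q) − ¼ ln(1 − 2Q).
1 − 2P − Q = 0.4266, giving −½ ln(0.4266) = 0.425954.
1 − 2Q = 0.8008, giving −¼ ln(0.8008) = 0.055536.
d = 0.425954 + 0.055536 = 0.481490.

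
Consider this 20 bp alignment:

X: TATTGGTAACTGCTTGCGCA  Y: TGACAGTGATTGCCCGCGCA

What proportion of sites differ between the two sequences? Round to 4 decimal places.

0.4000

The sequences differ at 8 of 20 positions (sites 2, 3, 4, 5, 8, 10, 14, 15).
p = 8/20 = 0.4000.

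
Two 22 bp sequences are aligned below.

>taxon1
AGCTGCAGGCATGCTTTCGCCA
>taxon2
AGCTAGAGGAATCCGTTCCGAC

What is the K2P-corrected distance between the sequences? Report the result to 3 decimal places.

0.628

Of 22 sites, 1 differences are transitions and 8 are transversions, so P = 1/22 ≈ 0.045455 and Q = 8/22 ≈ 0.363636.
Under the Kimura two-parameter model, d = −½ ln(1 − 2P − Q) − ¼ ln(1 − 2Q).
1 − 2P − Q = 0.545454, giving −½ ln(0.545454) = 0.303068.
1 − 2Q = 0.272728, giving −¼ ln(0.272728) = 0.324820.
d = 0.303068 + 0.324820 = 0.627888.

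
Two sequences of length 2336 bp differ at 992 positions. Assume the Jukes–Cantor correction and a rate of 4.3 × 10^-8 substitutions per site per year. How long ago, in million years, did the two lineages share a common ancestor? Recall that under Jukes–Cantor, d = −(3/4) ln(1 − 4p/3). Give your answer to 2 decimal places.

p = 992/2336 ≈ 0.424658.
d = −(3/4) ln(1 − 4p/3) = −0.75 ln(1 − 0.566211) = −0.75 ln(0.433789)
  = −0.75 × (-0.835197) = 0.626398 substitutions/site.
Under a molecular clock d = 2μt, so t = d/(2μ) = 0.626398 / (2 × 4.3 × 10^-8) = 7.28 million years.

7.28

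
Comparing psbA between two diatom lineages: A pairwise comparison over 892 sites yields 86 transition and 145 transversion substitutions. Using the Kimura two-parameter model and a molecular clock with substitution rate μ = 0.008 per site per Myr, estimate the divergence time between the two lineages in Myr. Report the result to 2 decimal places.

19.87

P = 86/892 ≈ 0.096413 and Q = 145/892 ≈ 0.162556.
Under the Kimura two-parameter model, d = −½ ln(1 − 2P − Q) − ¼ ln(1 − 2Q).
1 − 2P − Q = 0.644618, giving −½ ln(0.644618) = 0.219549.
1 − 2Q = 0.674888, giving −¼ ln(0.674888) = 0.098302.
d = 0.219549 + 0.098302 = 0.317851.
Under a molecular clock d = 2μt, so t = d/(2μ) = 0.317851 / (2 × 0.008) = 19.87 Myr.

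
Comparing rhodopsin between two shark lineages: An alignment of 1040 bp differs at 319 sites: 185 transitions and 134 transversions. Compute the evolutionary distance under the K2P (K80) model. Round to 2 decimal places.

0.41

P = 185/1040 ≈ 0.177885 and Q = 134/1040 ≈ 0.128846.
Under the Kimura two-parameter model, d = −½ ln(1 − 2P − Q) − ¼ ln(1 − 2Q).
1 − 2P − Q = 0.515384, giving −½ ln(0.515384) = 0.331422.
1 − 2Q = 0.742308, giving −¼ ln(0.742308) = 0.074498.
d = 0.331422 + 0.074498 = 0.405920.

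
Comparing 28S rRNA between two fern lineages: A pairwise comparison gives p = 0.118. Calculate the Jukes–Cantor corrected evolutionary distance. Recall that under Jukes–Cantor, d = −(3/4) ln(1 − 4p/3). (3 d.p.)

d = −(3/4) ln(1 − 4p/3) = −0.75 ln(1 − 0.157333) = −0.75 ln(0.842667)
  = −0.75 × (-0.171183) = 0.128387 substitutions/site.

0.128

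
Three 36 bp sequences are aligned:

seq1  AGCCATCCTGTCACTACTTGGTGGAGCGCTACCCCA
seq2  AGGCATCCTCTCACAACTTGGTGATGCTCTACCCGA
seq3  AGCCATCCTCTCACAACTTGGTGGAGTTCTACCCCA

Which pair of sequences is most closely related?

seq1 and seq3

seq1–seq2: 7/36 differ, p = 0.194, d = 0.225.
seq1–seq3: 4/36 differ, p = 0.111, d = 0.120.
seq2–seq3: 5/36 differ, p = 0.139, d = 0.154.
The smallest distance is between seq1 and seq3.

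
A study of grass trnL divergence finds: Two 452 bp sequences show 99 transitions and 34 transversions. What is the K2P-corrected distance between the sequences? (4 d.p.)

0.4008

P = 99/452 ≈ 0.219027 and Q = 34/452 ≈ 0.075221.
Under the Kimura two-parameter model, d = −½ ln(1 − 2P − Q) − ¼ ln(1 − 2Q).
1 − 2P − Q = 0.486725, giving −½ ln(0.486725) = 0.360028.
1 − 2Q = 0.849558, giving −¼ ln(0.849558) = 0.040760.
d = 0.360028 + 0.040760 = 0.400788.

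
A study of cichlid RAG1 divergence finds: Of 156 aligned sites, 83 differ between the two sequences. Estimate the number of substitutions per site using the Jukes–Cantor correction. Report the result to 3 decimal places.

0.927

p = 83/156 ≈ 0.532051.
d = −(3/4) ln(1 − 4p/3) = −0.75 ln(1 − 0.709401) = −0.75 ln(0.290599)
  = −0.75 × (-1.235811) = 0.926858 substitutions/site.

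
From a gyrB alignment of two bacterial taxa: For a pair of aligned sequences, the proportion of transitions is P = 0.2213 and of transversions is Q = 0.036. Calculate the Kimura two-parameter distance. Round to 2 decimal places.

0.34

Under the Kimura two-parameter model, d = −½ ln(1 − 2P − Q) − ¼ ln(1 − 2Q).
1 − 2P − Q = 0.5214, giving −½ ln(0.5214) = 0.325619.
1 − 2Q = 0.928, giving −¼ ln(0.928) = 0.018681.
d = 0.325619 + 0.018681 = 0.344300.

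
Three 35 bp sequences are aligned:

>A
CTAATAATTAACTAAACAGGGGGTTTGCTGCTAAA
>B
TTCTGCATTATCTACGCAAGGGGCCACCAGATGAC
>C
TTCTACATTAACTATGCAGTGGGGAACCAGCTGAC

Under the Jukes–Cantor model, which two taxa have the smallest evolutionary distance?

B and C

A–B: 17/35 differ, p = 0.486, d = 0.782.
A–C: 15/35 differ, p = 0.429, d = 0.635.
B–C: 8/35 differ, p = 0.229, d = 0.273.
The smallest distance is between B and C.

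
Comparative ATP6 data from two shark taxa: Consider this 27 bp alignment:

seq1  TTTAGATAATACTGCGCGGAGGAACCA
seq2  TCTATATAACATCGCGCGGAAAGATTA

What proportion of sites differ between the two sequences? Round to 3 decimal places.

The sequences differ at 10 of 27 positions (sites 2, 5, 10, 12, 13, 21, 22, 23, 25, 26).
p = 10/27 = 0.370370… ≈ 0.370 (to 3 d.p.).

0.370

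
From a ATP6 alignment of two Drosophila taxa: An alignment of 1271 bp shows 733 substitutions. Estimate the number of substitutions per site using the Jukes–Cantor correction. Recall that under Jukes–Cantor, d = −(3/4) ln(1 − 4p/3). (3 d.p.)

p = 733/1271 ≈ 0.576711.
d = −(3/4) ln(1 − 4p/3) = −0.75 ln(1 − 0.768948) = −0.75 ln(0.231052)
  = −0.75 × (-1.465112) = 1.098834 substitutions/site.

1.099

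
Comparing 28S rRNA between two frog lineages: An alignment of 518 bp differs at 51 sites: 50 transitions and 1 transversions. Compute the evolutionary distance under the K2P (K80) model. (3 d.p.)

P = 50/518 ≈ 0.096525 and Q = 1/518 ≈ 0.001931.
Under the Kimura two-parameter model, d = −½ ln(1 − 2P − Q) − ¼ ln(1 − 2Q).
1 − 2P − Q = 0.805019, giving −½ ln(0.805019) = 0.108445.
1 − 2Q = 0.996138, giving −¼ ln(0.996138) = 0.000967.
d = 0.108445 + 0.000967 = 0.109412.

0.109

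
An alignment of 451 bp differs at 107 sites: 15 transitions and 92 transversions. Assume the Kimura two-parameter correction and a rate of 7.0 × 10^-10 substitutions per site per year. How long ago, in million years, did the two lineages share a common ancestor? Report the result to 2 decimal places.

206.26

P = 15/451 ≈ 0.033259 and Q = 92/451 ≈ 0.203991.
Under the Kimura two-parameter model, d = −½ ln(1 − 2P − Q) − ¼ ln(1 − 2Q).
1 − 2P − Q = 0.729491, giving −½ ln(0.729491) = 0.157704.
1 − 2Q = 0.592018, giving −¼ ln(0.592018) = 0.131055.
d = 0.157704 + 0.131055 = 0.288759.
Under a molecular clock d = 2μt, so t = d/(2μ) = 0.288759 / (2 × 7.0 × 10^-10) = 206.26 million years.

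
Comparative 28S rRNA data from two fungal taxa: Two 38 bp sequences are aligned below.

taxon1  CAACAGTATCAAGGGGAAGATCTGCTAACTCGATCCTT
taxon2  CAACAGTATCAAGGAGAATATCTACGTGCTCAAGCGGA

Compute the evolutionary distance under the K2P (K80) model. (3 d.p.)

0.366

Of 38 sites, 4 differences are transitions and 7 are transversions, so P = 4/38 ≈ 0.105263 and Q = 7/38 ≈ 0.184211.
Under the Kimura two-parameter model, d = −½ ln(1 − 2P − Q) − ¼ ln(1 − 2Q).
1 − 2P − Q = 0.605263, giving −½ ln(0.605263) = 0.251046.
1 − 2Q = 0.631578, giving −¼ ln(0.631578) = 0.114883.
d = 0.251046 + 0.114883 = 0.365929.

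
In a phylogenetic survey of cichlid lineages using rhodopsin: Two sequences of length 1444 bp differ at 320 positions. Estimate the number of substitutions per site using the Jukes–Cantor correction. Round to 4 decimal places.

p = 320/1444 ≈ 0.221607.
d = −(3/4) ln(1 − 4p/3) = −0.75 ln(1 − 0.295476) = −0.75 ln(0.704524)
  = −0.75 × (-0.350233) = 0.262675 substitutions/site.

0.2627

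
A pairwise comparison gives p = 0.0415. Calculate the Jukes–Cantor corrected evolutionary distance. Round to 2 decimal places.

0.04

d = −(3/4) ln(1 − 4p/3) = −0.75 ln(1 − 0.055333) = −0.75 ln(0.944667)
  = −0.75 × (-0.056923) = 0.042692 substitutions/site.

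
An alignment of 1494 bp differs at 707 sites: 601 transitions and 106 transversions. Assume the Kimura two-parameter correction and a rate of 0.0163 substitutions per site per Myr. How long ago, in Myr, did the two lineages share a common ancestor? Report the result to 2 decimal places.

P = 601/1494 ≈ 0.402276 and Q = 106/1494 ≈ 0.07095.
Under the Kimura two-parameter model, d = −½ ln(1 − 2P − Q) − ¼ ln(1 − 2Q).
1 − 2P − Q = 0.124498, giving −½ ln(0.124498) = 1.041733.
1 − 2Q = 0.8581, giving −¼ ln(0.8581) = 0.038259.
d = 1.041733 + 0.038259 = 1.079992.
Under a molecular clock d = 2μt, so t = d/(2μ) = 1.079992 / (2 × 0.0163) = 33.13 Myr.

33.13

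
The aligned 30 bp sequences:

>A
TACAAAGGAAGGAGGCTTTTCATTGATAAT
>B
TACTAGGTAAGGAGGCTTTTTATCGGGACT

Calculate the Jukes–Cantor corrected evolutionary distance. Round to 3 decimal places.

The sequences differ at 8 of 30 sites (4, 6, 8, 21, 24, 26, 27, 29), so p = 8/30 ≈ 0.266667.
d = −(3/4) ln(1 − 4p/3) = −0.75 ln(1 − 0.355556) = −0.75 ln(0.644444)
  = −0.75 × (-0.439367) = 0.329525 substitutions/site.

0.330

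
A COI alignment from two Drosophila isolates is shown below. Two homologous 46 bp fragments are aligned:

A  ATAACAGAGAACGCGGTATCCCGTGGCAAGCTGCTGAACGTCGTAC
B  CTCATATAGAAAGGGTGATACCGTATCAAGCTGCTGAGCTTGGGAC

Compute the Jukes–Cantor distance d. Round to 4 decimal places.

0.4279

The sequences differ at 15 of 46 sites, so p = 15/46 ≈ 0.326087.
d = −(3/4) ln(1 − 4p/3) = −0.75 ln(1 − 0.434783) = −0.75 ln(0.565217)
  = −0.75 × (-0.570546) = 0.427910 substitutions/site.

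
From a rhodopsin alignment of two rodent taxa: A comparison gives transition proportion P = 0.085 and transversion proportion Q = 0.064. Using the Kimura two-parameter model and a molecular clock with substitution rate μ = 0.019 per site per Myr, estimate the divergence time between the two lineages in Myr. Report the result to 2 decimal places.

4.41

Under the Kimura two-parameter model, d = −½ ln(1 − 2P − Q) − ¼ ln(1 − 2Q).
1 − 2P − Q = 0.766, giving −½ ln(0.766) = 0.133287.
1 − 2Q = 0.872, giving −¼ ln(0.872) = 0.034241.
d = 0.133287 + 0.034241 = 0.167528.
Under a molecular clock d = 2μt, so t = d/(2μ) = 0.167528 / (2 × 0.019) = 4.41 Myr.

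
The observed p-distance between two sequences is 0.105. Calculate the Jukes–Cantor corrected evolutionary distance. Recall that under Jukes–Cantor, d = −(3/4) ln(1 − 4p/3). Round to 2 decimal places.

d = −(3/4) ln(1 − 4p/3) = −0.75 ln(1 − 0.14) = −0.75 ln(0.86)
  = −0.75 × (-0.150823) = 0.113117 substitutions/site.

0.11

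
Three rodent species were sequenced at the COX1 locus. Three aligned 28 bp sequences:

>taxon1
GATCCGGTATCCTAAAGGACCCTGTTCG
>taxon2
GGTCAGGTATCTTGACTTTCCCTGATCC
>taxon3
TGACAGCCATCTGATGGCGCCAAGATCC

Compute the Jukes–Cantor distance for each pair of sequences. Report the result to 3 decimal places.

taxon1–taxon2: 10/28 sites differ → p ≈ 0.357143, d = −0.75 ln(1 − 0.476191) = 0.484971 ≈ 0.485.
taxon1–taxon3: 16/28 sites differ → p ≈ 0.571429, d = −0.75 ln(1 − 0.761905) = 1.076314 ≈ 1.076.
taxon2–taxon3: 13/28 sites differ → p ≈ 0.464286, d = −0.75 ln(1 − 0.619048) = 0.723811 ≈ 0.724.

d(taxon1,taxon2) = 0.485, d(taxon1,taxon3) = 1.076, d(taxon2,taxon3) = 0.724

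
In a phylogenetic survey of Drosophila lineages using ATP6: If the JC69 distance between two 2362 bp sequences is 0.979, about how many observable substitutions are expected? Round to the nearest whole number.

1291

Invert JC69: p = (3/4)(1 − e^(−4d/3)) = 0.75 × (1 − e^(-1.305333)) = 0.75 × (1 − 0.271082) = 0.546689.
Expected differing sites = pL ≈ 0.546689 × 2362 = 1291.279418 ≈ 1291.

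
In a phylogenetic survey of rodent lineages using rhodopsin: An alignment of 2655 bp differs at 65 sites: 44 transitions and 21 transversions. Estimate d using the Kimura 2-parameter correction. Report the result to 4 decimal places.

0.0249

P = 44/2655 ≈ 0.016573 and Q = 21/2655 ≈ 0.00791.
Under the Kimura two-parameter model, d = −½ ln(1 − 2P − Q) − ¼ ln(1 − 2Q).
1 − 2P − Q = 0.958944, giving −½ ln(0.958944) = 0.020961.
1 − 2Q = 0.98418, giving −¼ ln(0.98418) = 0.003987.
d = 0.020961 + 0.003987 = 0.024948.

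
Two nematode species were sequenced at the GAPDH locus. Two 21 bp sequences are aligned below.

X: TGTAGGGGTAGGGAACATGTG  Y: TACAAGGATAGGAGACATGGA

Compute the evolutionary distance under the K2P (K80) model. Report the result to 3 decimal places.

0.651

Of 21 sites, 7 differences are transitions and 1 are transversions, so P = 7/21 ≈ 0.333333 and Q = 1/21 ≈ 0.047619.
Under the Kimura two-parameter model, d = −½ ln(1 − 2P − Q) − ¼ ln(1 − 2Q).
1 − 2P − Q = 0.285715, giving −½ ln(0.285715) = 0.626380.
1 − 2Q = 0.904762, giving −¼ ln(0.904762) = 0.025021.
d = 0.626380 + 0.025021 = 0.651401.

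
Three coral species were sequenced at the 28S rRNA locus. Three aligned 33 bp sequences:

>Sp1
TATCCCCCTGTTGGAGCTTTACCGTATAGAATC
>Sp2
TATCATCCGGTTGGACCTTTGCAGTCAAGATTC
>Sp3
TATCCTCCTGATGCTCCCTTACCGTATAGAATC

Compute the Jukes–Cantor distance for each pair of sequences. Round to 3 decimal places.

d(Sp1,Sp2) = 0.339, d(Sp1,Sp3) = 0.208, d(Sp2,Sp3) = 0.441

Sp1–Sp2: 9/33 sites differ → p ≈ 0.272727, d = −0.75 ln(1 − 0.363636) = 0.338988 ≈ 0.339.
Sp1–Sp3: 6/33 sites differ → p ≈ 0.181818, d = −0.75 ln(1 − 0.242424) = 0.208224 ≈ 0.208.
Sp2–Sp3: 11/33 sites differ → p ≈ 0.333333, d = −0.75 ln(1 − 0.444444) = 0.440839 ≈ 0.441.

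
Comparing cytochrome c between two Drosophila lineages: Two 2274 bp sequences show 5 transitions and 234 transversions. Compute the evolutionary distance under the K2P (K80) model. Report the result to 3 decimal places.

P = 5/2274 ≈ 0.002199 and Q = 234/2274 ≈ 0.102902.
Under the Kimura two-parameter model, d = −½ ln(1 − 2P − Q) − ¼ ln(1 − 2Q).
1 − 2P − Q = 0.8927, giving −½ ln(0.8927) = 0.056752.
1 − 2Q = 0.794196, giving −¼ ln(0.794196) = 0.057606.
d = 0.056752 + 0.057606 = 0.114358.

0.114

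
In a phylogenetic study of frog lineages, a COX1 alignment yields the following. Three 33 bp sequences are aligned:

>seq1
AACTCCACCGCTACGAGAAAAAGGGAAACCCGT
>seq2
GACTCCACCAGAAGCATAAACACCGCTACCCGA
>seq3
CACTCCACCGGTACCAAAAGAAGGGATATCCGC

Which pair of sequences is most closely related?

seq1–seq2: 13/33 differ, p = 0.394, d = 0.559.
seq1–seq3: 8/33 differ, p = 0.242, d = 0.293.
seq2–seq3: 12/33 differ, p = 0.364, d = 0.497.
The smallest distance is between seq1 and seq3.

seq1 and seq3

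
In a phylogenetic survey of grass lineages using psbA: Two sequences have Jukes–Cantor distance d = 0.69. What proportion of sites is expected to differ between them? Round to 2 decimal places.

0.45

p = (3/4)(1 − e^(−4d/3)) = 0.75 × (1 − e^(-0.92)) = 0.75 × (1 − 0.398519) = 0.451111.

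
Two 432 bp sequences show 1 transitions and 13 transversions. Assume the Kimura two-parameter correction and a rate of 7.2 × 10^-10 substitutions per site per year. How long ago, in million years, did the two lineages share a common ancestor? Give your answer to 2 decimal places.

P = 1/432 ≈ 0.002315 and Q = 13/432 ≈ 0.030093.
Under the Kimura two-parameter model, d = −½ ln(1 − 2P − Q) − ¼ ln(1 − 2Q).
1 − 2P − Q = 0.965277, giving −½ ln(0.965277) = 0.017670.
1 − 2Q = 0.939814, giving −¼ ln(0.939814) = 0.015518.
d = 0.017670 + 0.015518 = 0.033188.
Under a molecular clock d = 2μt, so t = d/(2μ) = 0.033188 / (2 × 7.2 × 10^-10) = 23.05 million years.

23.05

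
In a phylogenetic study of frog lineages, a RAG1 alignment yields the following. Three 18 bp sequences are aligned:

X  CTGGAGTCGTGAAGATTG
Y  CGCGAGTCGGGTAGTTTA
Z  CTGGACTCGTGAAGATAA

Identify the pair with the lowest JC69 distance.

X–Y: 6/18 differ, p = 0.333, d = 0.441.
X–Z: 3/18 differ, p = 0.167, d = 0.188.
Y–Z: 7/18 differ, p = 0.389, d = 0.548.
The smallest distance is between X and Z.

X and Z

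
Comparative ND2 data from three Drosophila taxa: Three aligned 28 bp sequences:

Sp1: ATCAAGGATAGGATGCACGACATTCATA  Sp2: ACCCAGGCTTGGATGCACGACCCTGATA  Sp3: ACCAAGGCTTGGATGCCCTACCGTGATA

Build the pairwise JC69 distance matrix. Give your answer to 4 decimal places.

d(Sp1,Sp2) = 0.3041, d(Sp1,Sp3) = 0.3597, d(Sp2,Sp3) = 0.1585

Sp1–Sp2: 7/28 sites differ → p = 0.25, d = −0.75 ln(1 − 0.333333) = 0.304098 ≈ 0.3041.
Sp1–Sp3: 8/28 sites differ → p ≈ 0.285714, d = −0.75 ln(1 − 0.380952) = 0.359679 ≈ 0.3597.
Sp2–Sp3: 4/28 sites differ → p ≈ 0.142857, d = −0.75 ln(1 − 0.190476) = 0.158482 ≈ 0.1585.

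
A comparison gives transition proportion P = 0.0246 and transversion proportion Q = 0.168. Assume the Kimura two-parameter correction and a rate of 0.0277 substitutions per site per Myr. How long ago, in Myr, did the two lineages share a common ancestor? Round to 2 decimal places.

4.06

Under the Kimura two-parameter model, d = −½ ln(1 − 2P − Q) − ¼ ln(1 − 2Q).
1 − 2P − Q = 0.7828, giving −½ ln(0.7828) = 0.122439.
1 − 2Q = 0.664, giving −¼ ln(0.664) = 0.102368.
d = 0.122439 + 0.102368 = 0.224807.
Under a molecular clock d = 2μt, so t = d/(2μ) = 0.224807 / (2 × 0.0277) = 4.06 Myr.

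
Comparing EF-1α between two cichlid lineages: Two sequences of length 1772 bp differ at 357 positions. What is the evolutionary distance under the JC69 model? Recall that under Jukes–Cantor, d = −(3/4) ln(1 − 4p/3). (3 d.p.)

p = 357/1772 ≈ 0.201467.
d = −(3/4) ln(1 − 4p/3) = −0.75 ln(1 − 0.268623) = −0.75 ln(0.731377)
  = −0.75 × (-0.312826) = 0.234620 substitutions/site.

0.235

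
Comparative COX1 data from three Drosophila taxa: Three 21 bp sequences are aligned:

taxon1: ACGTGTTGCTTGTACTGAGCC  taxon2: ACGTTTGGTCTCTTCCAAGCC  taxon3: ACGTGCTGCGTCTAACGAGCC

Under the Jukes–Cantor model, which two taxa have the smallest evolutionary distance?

taxon1–taxon2: 8/21 differ, p = 0.381, d = 0.532.
taxon1–taxon3: 5/21 differ, p = 0.238, d = 0.286.
taxon2–taxon3: 8/21 differ, p = 0.381, d = 0.532.
The smallest distance is between taxon1 and taxon3.

taxon1 and taxon3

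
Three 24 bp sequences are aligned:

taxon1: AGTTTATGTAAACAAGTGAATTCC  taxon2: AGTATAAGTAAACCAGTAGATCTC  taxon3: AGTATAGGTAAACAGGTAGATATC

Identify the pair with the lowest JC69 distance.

taxon2 and taxon3

taxon1–taxon2: 7/24 differ, p = 0.292, d = 0.369.
taxon1–taxon3: 7/24 differ, p = 0.292, d = 0.369.
taxon2–taxon3: 4/24 differ, p = 0.167, d = 0.188.
The smallest distance is between taxon2 and taxon3.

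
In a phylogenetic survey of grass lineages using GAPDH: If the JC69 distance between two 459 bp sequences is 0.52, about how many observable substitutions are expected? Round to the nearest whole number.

Invert JC69: p = (3/4)(1 − e^(−4d/3)) = 0.75 × (1 − e^(-0.693333)) = 0.75 × (1 − 0.499907) = 0.375070.
Expected differing sites = pL ≈ 0.375070 × 459 = 172.15713 ≈ 172.

172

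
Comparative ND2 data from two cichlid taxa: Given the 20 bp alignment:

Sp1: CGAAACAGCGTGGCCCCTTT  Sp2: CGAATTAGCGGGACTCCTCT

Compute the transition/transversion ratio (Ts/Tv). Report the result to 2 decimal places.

2.00

Transitions are A↔G and C↔T; transversions are all other mismatches.
Transitions: 4. Transversions: 2.
R = 4/2 = 2.00.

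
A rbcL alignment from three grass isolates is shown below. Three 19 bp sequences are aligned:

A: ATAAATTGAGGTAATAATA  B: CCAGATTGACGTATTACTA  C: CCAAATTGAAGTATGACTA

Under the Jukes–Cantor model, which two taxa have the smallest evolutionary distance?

B and C

A–B: 6/19 differ, p = 0.316, d = 0.410.
A–C: 6/19 differ, p = 0.316, d = 0.410.
B–C: 3/19 differ, p = 0.158, d = 0.177.
The smallest distance is between B and C.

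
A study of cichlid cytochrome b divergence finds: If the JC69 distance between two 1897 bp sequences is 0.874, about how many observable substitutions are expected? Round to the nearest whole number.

979

Invert JC69: p = (3/4)(1 − e^(−4d/3)) = 0.75 × (1 − e^(-1.165333)) = 0.75 × (1 − 0.311819) = 0.516136.
Expected differing sites = pL ≈ 0.516136 × 1897 = 979.109992 ≈ 979.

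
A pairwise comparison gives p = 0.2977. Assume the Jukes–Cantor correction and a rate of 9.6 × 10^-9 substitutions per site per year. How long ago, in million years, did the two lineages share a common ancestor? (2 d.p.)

19.75

d = −(3/4) ln(1 − 4p/3) = −0.75 ln(1 − 0.396933) = −0.75 ln(0.603067)
  = −0.75 × (-0.505727) = 0.379295 substitutions/site.
Under a molecular clock d = 2μt, so t = d/(2μ) = 0.379295 / (2 × 9.6 × 10^-9) = 19.75 million years.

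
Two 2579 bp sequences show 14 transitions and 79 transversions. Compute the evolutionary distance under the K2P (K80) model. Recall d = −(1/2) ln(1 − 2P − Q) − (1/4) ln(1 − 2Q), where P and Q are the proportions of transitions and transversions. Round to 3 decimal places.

0.037

P = 14/2579 ≈ 0.005428 and Q = 79/2579 ≈ 0.030632.
Under the Kimura two-parameter model, d = −½ ln(1 − 2P − Q) − ¼ ln(1 − 2Q).
1 − 2P − Q = 0.958512, giving −½ ln(0.958512) = 0.021187.
1 − 2Q = 0.938736, giving −¼ ln(0.938736) = 0.015805.
d = 0.021187 + 0.015805 = 0.036992.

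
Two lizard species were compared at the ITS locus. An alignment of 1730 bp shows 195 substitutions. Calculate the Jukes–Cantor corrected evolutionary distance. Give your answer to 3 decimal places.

p = 195/1730 ≈ 0.112717.
d = −(3/4) ln(1 − 4p/3) = −0.75 ln(1 − 0.150289) = −0.75 ln(0.849711)
  = −0.75 × (-0.162859) = 0.122144 substitutions/site.

0.122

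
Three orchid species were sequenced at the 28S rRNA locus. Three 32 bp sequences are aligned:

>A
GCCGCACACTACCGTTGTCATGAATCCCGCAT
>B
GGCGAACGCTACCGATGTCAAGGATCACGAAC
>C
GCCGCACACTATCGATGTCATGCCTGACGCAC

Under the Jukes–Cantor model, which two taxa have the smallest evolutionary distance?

A–B: 9/32 differ, p = 0.281, d = 0.353.
A–C: 7/32 differ, p = 0.219, d = 0.259.
B–C: 9/32 differ, p = 0.281, d = 0.353.
The smallest distance is between A and C.

A and C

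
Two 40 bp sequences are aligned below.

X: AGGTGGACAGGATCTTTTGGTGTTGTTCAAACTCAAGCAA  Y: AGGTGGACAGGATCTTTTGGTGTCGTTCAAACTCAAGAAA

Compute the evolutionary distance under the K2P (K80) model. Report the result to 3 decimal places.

0.052

Of 40 sites, 1 differences are transitions and 1 are transversions, so P = 1/40 = 0.025 and Q = 1/40 = 0.025.
Under the Kimura two-parameter model, d = −½ ln(1 − 2P − Q) − ¼ ln(1 − 2Q).
1 − 2P − Q = 0.925, giving −½ ln(0.925) = 0.038981.
1 − 2Q = 0.95, giving −¼ ln(0.95) = 0.012823.
d = 0.038981 + 0.012823 = 0.051804.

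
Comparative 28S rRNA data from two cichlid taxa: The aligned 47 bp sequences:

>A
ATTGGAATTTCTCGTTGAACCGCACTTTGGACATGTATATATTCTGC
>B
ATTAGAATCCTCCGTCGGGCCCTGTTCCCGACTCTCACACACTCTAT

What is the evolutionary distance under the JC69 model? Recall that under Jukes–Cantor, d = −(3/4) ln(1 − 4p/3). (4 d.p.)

The sequences differ at 24 of 47 sites, so p = 24/47 ≈ 0.510638.
d = −(3/4) ln(1 − 4p/3) = −0.75 ln(1 − 0.680851) = −0.75 ln(0.319149)
  = −0.75 × (-1.142097) = 0.856573 substitutions/site.

0.8566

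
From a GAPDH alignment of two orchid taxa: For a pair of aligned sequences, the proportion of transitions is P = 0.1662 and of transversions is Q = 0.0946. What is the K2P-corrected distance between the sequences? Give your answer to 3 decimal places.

0.331

Under the Kimura two-parameter model, d = −½ ln(1 − 2P − Q) − ¼ ln(1 − 2Q).
1 − 2P − Q = 0.573, giving −½ ln(0.573) = 0.278435.
1 − 2Q = 0.8108, giving −¼ ln(0.8108) = 0.052433.
d = 0.278435 + 0.052433 = 0.330868.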